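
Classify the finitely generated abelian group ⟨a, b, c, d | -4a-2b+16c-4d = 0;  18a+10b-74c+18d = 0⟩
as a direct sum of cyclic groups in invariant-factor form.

rank_ℚ(R)=2; free=4−2=2
SNF(R) diag = [2, 2] → torsion [2, 2]

Answer: M ≅ ℤ^2 ⊕ ℤ/2 ⊕ ℤ/2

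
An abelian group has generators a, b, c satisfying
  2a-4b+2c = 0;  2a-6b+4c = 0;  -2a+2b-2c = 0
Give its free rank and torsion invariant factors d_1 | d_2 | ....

Answer: M ≅ ℤ/2 ⊕ ℤ/2 ⊕ ℤ/2

Derivation:
rank_ℚ(R)=3; free=3−3=0
SNF(R) diag = [2, 2, 2] → torsion [2, 2, 2]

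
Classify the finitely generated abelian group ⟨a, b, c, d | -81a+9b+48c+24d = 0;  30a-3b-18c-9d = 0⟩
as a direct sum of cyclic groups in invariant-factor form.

Answer: M ≅ ℤ^2 ⊕ ℤ/3 ⊕ ℤ/3

Derivation:
rank_ℚ(R)=2; free=4−2=2
SNF(R) diag = [3, 3] → torsion [3, 3]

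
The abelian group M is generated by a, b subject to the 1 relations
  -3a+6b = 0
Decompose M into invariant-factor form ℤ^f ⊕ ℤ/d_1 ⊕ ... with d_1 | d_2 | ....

Answer: M ≅ ℤ^1 ⊕ ℤ/3

Derivation:
rank_ℚ(R)=1; free=2−1=1
SNF(R) diag = [3] → torsion [3]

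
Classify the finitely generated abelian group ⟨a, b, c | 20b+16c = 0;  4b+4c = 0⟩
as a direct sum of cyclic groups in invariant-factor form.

Answer: M ≅ ℤ^1 ⊕ ℤ/4 ⊕ ℤ/4

Derivation:
rank_ℚ(R)=2; free=3−2=1
SNF(R) diag = [4, 4] → torsion [4, 4]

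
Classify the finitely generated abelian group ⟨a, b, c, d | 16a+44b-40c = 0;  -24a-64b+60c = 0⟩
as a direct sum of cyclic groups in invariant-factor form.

rank_ℚ(R)=2; free=4−2=2
SNF(R) diag = [4, 4] → torsion [4, 4]

Answer: M ≅ ℤ^2 ⊕ ℤ/4 ⊕ ℤ/4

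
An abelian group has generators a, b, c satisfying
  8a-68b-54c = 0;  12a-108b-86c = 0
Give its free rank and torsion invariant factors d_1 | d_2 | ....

rank_ℚ(R)=2; free=3−2=1
SNF(R) diag = [2, 4] → torsion [2, 4]

Answer: M ≅ ℤ^1 ⊕ ℤ/2 ⊕ ℤ/4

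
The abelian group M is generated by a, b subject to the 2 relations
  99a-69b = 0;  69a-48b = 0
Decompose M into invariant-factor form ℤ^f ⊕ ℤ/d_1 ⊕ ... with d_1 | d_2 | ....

Answer: M ≅ ℤ/3 ⊕ ℤ/3

Derivation:
rank_ℚ(R)=2; free=2−2=0
SNF(R) diag = [3, 3] → torsion [3, 3]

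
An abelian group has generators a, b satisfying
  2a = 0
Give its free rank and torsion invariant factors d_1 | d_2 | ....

Answer: M ≅ ℤ^1 ⊕ ℤ/2

Derivation:
rank_ℚ(R)=1; free=2−1=1
SNF(R) diag = [2] → torsion [2]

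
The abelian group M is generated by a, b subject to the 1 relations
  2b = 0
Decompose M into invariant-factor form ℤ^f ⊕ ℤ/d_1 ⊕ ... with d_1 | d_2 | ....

rank_ℚ(R)=1; free=2−1=1
SNF(R) diag = [2] → torsion [2]

Answer: M ≅ ℤ^1 ⊕ ℤ/2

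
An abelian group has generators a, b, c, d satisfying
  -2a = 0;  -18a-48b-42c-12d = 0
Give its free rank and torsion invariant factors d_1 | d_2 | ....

rank_ℚ(R)=2; free=4−2=2
SNF(R) diag = [2, 6] → torsion [2, 6]

Answer: M ≅ ℤ^2 ⊕ ℤ/2 ⊕ ℤ/6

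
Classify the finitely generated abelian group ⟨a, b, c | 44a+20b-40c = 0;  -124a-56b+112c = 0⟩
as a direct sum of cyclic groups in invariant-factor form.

rank_ℚ(R)=2; free=3−2=1
SNF(R) diag = [4, 4] → torsion [4, 4]

Answer: M ≅ ℤ^1 ⊕ ℤ/4 ⊕ ℤ/4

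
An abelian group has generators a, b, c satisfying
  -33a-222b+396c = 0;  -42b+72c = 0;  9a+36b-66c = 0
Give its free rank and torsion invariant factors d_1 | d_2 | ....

rank_ℚ(R)=3; free=3−3=0
SNF(R) diag = [3, 6, 6] → torsion [3, 6, 6]

Answer: M ≅ ℤ/3 ⊕ ℤ/6 ⊕ ℤ/6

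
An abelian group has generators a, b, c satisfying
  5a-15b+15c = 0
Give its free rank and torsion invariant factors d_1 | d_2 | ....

Answer: M ≅ ℤ^2 ⊕ ℤ/5

Derivation:
rank_ℚ(R)=1; free=3−1=2
SNF(R) diag = [5] → torsion [5]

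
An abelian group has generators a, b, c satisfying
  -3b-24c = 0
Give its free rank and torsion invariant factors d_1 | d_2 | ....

Answer: M ≅ ℤ^2 ⊕ ℤ/3

Derivation:
rank_ℚ(R)=1; free=3−1=2
SNF(R) diag = [3] → torsion [3]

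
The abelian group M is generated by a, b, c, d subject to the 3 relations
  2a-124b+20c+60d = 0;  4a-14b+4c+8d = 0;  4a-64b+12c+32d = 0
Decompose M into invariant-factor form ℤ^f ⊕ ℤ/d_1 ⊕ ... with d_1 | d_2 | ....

Answer: M ≅ ℤ^1 ⊕ ℤ/2 ⊕ ℤ/2 ⊕ ℤ/4

Derivation:
rank_ℚ(R)=3; free=4−3=1
SNF(R) diag = [2, 2, 4] → torsion [2, 2, 4]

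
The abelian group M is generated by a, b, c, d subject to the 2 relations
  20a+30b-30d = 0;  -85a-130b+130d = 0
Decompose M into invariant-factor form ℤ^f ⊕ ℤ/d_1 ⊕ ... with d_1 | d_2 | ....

Answer: M ≅ ℤ^2 ⊕ ℤ/5 ⊕ ℤ/10

Derivation:
rank_ℚ(R)=2; free=4−2=2
SNF(R) diag = [5, 10] → torsion [5, 10]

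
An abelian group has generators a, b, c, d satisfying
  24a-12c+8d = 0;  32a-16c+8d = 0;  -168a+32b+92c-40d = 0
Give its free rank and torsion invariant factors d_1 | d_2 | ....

Answer: M ≅ ℤ^1 ⊕ ℤ/4 ⊕ ℤ/8 ⊕ ℤ/16

Derivation:
rank_ℚ(R)=3; free=4−3=1
SNF(R) diag = [4, 8, 16] → torsion [4, 8, 16]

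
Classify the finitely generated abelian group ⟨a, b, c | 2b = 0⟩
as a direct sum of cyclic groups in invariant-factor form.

rank_ℚ(R)=1; free=3−1=2
SNF(R) diag = [2] → torsion [2]

Answer: M ≅ ℤ^2 ⊕ ℤ/2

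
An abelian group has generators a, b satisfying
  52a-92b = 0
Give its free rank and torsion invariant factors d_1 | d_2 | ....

Answer: M ≅ ℤ^1 ⊕ ℤ/4

Derivation:
rank_ℚ(R)=1; free=2−1=1
SNF(R) diag = [4] → torsion [4]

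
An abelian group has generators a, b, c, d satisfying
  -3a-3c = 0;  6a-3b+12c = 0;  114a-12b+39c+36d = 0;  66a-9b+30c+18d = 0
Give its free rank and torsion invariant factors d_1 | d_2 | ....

Answer: M ≅ ℤ/3 ⊕ ℤ/3 ⊕ ℤ/9 ⊕ ℤ/18

Derivation:
rank_ℚ(R)=4; free=4−4=0
SNF(R) diag = [3, 3, 9, 18] → torsion [3, 3, 9, 18]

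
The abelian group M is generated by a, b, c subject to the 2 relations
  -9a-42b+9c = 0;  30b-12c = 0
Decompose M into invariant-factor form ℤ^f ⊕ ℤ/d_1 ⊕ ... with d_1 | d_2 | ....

rank_ℚ(R)=2; free=3−2=1
SNF(R) diag = [3, 6] → torsion [3, 6]

Answer: M ≅ ℤ^1 ⊕ ℤ/3 ⊕ ℤ/6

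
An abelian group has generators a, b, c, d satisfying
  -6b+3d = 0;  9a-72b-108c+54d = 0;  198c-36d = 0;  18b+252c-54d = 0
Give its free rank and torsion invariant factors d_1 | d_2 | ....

rank_ℚ(R)=4; free=4−4=0
SNF(R) diag = [3, 9, 18, 18] → torsion [3, 9, 18, 18]

Answer: M ≅ ℤ/3 ⊕ ℤ/9 ⊕ ℤ/18 ⊕ ℤ/18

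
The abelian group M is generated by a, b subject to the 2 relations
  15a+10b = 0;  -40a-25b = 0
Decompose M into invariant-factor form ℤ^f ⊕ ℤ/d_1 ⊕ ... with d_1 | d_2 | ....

Answer: M ≅ ℤ/5 ⊕ ℤ/5

Derivation:
rank_ℚ(R)=2; free=2−2=0
SNF(R) diag = [5, 5] → torsion [5, 5]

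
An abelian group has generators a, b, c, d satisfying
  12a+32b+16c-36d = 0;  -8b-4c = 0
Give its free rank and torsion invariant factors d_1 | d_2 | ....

rank_ℚ(R)=2; free=4−2=2
SNF(R) diag = [4, 12] → torsion [4, 12]

Answer: M ≅ ℤ^2 ⊕ ℤ/4 ⊕ ℤ/12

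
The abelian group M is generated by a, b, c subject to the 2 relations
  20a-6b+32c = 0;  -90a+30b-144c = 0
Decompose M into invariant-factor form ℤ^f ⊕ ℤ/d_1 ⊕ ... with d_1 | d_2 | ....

Answer: M ≅ ℤ^1 ⊕ ℤ/2 ⊕ ℤ/6

Derivation:
rank_ℚ(R)=2; free=3−2=1
SNF(R) diag = [2, 6] → torsion [2, 6]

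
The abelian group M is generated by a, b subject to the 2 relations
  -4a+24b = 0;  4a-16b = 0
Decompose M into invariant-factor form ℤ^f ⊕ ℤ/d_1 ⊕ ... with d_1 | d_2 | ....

rank_ℚ(R)=2; free=2−2=0
SNF(R) diag = [4, 8] → torsion [4, 8]

Answer: M ≅ ℤ/4 ⊕ ℤ/8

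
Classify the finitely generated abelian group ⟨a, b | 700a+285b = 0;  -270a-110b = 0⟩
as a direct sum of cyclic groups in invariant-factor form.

Answer: M ≅ ℤ/5 ⊕ ℤ/10

Derivation:
rank_ℚ(R)=2; free=2−2=0
SNF(R) diag = [5, 10] → torsion [5, 10]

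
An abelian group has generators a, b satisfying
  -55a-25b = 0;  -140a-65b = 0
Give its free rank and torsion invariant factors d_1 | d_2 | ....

Answer: M ≅ ℤ/5 ⊕ ℤ/15

Derivation:
rank_ℚ(R)=2; free=2−2=0
SNF(R) diag = [5, 15] → torsion [5, 15]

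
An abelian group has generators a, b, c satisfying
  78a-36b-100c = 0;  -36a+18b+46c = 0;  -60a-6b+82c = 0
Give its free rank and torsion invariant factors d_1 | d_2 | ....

Answer: M ≅ ℤ/2 ⊕ ℤ/6 ⊕ ℤ/12

Derivation:
rank_ℚ(R)=3; free=3−3=0
SNF(R) diag = [2, 6, 12] → torsion [2, 6, 12]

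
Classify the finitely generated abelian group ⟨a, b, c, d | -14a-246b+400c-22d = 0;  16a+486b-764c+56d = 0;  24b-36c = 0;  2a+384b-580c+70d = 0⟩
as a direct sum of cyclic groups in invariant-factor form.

rank_ℚ(R)=4; free=4−4=0
SNF(R) diag = [2, 6, 12, 36] → torsion [2, 6, 12, 36]

Answer: M ≅ ℤ/2 ⊕ ℤ/6 ⊕ ℤ/12 ⊕ ℤ/36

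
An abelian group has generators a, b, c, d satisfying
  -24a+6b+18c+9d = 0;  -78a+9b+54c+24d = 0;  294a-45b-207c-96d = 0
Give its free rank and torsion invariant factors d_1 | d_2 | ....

Answer: M ≅ ℤ^1 ⊕ ℤ/3 ⊕ ℤ/3 ⊕ ℤ/9

Derivation:
rank_ℚ(R)=3; free=4−3=1
SNF(R) diag = [3, 3, 9] → torsion [3, 3, 9]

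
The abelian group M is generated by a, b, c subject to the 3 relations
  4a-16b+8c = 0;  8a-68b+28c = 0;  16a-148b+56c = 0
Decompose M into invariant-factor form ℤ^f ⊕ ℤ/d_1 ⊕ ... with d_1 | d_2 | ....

rank_ℚ(R)=3; free=3−3=0
SNF(R) diag = [4, 12, 12] → torsion [4, 12, 12]

Answer: M ≅ ℤ/4 ⊕ ℤ/12 ⊕ ℤ/12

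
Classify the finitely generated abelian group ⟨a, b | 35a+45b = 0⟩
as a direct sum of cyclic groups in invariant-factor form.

Answer: M ≅ ℤ^1 ⊕ ℤ/5

Derivation:
rank_ℚ(R)=1; free=2−1=1
SNF(R) diag = [5] → torsion [5]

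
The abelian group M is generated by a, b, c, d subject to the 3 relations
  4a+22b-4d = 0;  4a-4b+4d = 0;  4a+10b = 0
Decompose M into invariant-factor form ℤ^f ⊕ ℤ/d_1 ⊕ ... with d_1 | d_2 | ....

Answer: M ≅ ℤ^1 ⊕ ℤ/2 ⊕ ℤ/4 ⊕ ℤ/4

Derivation:
rank_ℚ(R)=3; free=4−3=1
SNF(R) diag = [2, 4, 4] → torsion [2, 4, 4]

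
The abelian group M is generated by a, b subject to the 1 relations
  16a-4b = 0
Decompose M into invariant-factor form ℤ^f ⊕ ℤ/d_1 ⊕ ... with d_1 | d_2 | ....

Answer: M ≅ ℤ^1 ⊕ ℤ/4

Derivation:
rank_ℚ(R)=1; free=2−1=1
SNF(R) diag = [4] → torsion [4]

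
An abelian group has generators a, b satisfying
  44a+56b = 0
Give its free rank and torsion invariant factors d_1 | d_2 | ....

Answer: M ≅ ℤ^1 ⊕ ℤ/4

Derivation:
rank_ℚ(R)=1; free=2−1=1
SNF(R) diag = [4] → torsion [4]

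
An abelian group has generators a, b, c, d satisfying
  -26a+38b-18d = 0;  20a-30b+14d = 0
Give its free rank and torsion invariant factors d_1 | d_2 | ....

Answer: M ≅ ℤ^2 ⊕ ℤ/2 ⊕ ℤ/2

Derivation:
rank_ℚ(R)=2; free=4−2=2
SNF(R) diag = [2, 2] → torsion [2, 2]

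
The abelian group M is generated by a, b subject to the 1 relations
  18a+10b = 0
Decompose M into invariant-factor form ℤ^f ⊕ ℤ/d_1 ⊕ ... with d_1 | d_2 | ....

Answer: M ≅ ℤ^1 ⊕ ℤ/2

Derivation:
rank_ℚ(R)=1; free=2−1=1
SNF(R) diag = [2] → torsion [2]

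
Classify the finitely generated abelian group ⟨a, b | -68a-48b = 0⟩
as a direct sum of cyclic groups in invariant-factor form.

Answer: M ≅ ℤ^1 ⊕ ℤ/4

Derivation:
rank_ℚ(R)=1; free=2−1=1
SNF(R) diag = [4] → torsion [4]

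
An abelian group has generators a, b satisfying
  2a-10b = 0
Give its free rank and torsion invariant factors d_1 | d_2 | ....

Answer: M ≅ ℤ^1 ⊕ ℤ/2

Derivation:
rank_ℚ(R)=1; free=2−1=1
SNF(R) diag = [2] → torsion [2]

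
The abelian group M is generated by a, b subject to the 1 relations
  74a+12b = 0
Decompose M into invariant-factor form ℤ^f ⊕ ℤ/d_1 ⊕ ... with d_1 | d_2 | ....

Answer: M ≅ ℤ^1 ⊕ ℤ/2

Derivation:
rank_ℚ(R)=1; free=2−1=1
SNF(R) diag = [2] → torsion [2]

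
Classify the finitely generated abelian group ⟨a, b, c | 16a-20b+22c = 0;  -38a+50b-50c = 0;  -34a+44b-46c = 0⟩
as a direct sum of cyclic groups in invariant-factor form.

rank_ℚ(R)=3; free=3−3=0
SNF(R) diag = [2, 2, 6] → torsion [2, 2, 6]

Answer: M ≅ ℤ/2 ⊕ ℤ/2 ⊕ ℤ/6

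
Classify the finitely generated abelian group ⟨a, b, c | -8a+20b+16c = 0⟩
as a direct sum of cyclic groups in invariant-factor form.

Answer: M ≅ ℤ^2 ⊕ ℤ/4

Derivation:
rank_ℚ(R)=1; free=3−1=2
SNF(R) diag = [4] → torsion [4]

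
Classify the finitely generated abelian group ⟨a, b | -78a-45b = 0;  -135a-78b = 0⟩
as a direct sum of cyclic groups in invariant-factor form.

Answer: M ≅ ℤ/3 ⊕ ℤ/3

Derivation:
rank_ℚ(R)=2; free=2−2=0
SNF(R) diag = [3, 3] → torsion [3, 3]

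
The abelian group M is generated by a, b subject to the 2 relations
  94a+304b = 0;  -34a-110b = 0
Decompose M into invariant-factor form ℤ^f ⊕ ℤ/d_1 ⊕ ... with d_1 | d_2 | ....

Answer: M ≅ ℤ/2 ⊕ ℤ/2

Derivation:
rank_ℚ(R)=2; free=2−2=0
SNF(R) diag = [2, 2] → torsion [2, 2]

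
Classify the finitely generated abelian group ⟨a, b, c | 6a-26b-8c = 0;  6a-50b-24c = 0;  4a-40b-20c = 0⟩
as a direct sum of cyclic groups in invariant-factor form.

Answer: M ≅ ℤ/2 ⊕ ℤ/4 ⊕ ℤ/8

Derivation:
rank_ℚ(R)=3; free=3−3=0
SNF(R) diag = [2, 4, 8] → torsion [2, 4, 8]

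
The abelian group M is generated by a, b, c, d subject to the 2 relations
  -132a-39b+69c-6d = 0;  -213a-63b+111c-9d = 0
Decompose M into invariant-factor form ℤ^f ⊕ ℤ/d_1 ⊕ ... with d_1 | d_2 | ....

Answer: M ≅ ℤ^2 ⊕ ℤ/3 ⊕ ℤ/3

Derivation:
rank_ℚ(R)=2; free=4−2=2
SNF(R) diag = [3, 3] → torsion [3, 3]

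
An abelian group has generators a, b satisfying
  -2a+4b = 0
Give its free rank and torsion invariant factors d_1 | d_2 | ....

rank_ℚ(R)=1; free=2−1=1
SNF(R) diag = [2] → torsion [2]

Answer: M ≅ ℤ^1 ⊕ ℤ/2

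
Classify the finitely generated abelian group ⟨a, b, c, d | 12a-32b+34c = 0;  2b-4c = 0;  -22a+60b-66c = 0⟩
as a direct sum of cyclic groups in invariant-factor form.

rank_ℚ(R)=3; free=4−3=1
SNF(R) diag = [2, 2, 6] → torsion [2, 2, 6]

Answer: M ≅ ℤ^1 ⊕ ℤ/2 ⊕ ℤ/2 ⊕ ℤ/6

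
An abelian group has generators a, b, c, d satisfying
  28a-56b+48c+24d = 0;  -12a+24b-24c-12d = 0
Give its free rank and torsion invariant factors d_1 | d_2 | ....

rank_ℚ(R)=2; free=4−2=2
SNF(R) diag = [4, 12] → torsion [4, 12]

Answer: M ≅ ℤ^2 ⊕ ℤ/4 ⊕ ℤ/12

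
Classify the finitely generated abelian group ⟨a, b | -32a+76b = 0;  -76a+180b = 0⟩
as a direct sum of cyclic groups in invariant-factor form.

rank_ℚ(R)=2; free=2−2=0
SNF(R) diag = [4, 4] → torsion [4, 4]

Answer: M ≅ ℤ/4 ⊕ ℤ/4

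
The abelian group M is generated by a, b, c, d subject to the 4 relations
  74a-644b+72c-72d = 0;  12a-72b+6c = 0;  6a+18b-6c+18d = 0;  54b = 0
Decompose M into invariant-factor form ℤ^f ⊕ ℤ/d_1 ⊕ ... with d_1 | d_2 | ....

rank_ℚ(R)=4; free=4−4=0
SNF(R) diag = [2, 6, 18, 54] → torsion [2, 6, 18, 54]

Answer: M ≅ ℤ/2 ⊕ ℤ/6 ⊕ ℤ/18 ⊕ ℤ/54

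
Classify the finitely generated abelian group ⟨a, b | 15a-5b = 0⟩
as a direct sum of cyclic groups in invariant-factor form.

rank_ℚ(R)=1; free=2−1=1
SNF(R) diag = [5] → torsion [5]

Answer: M ≅ ℤ^1 ⊕ ℤ/5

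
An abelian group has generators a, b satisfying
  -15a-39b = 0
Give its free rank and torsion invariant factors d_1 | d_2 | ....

Answer: M ≅ ℤ^1 ⊕ ℤ/3

Derivation:
rank_ℚ(R)=1; free=2−1=1
SNF(R) diag = [3] → torsion [3]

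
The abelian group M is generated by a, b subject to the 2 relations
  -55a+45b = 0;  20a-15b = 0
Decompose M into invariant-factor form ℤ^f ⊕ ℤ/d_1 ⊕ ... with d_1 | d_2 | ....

rank_ℚ(R)=2; free=2−2=0
SNF(R) diag = [5, 15] → torsion [5, 15]

Answer: M ≅ ℤ/5 ⊕ ℤ/15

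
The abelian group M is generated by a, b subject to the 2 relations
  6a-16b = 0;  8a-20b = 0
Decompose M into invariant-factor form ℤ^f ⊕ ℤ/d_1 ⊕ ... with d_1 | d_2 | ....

Answer: M ≅ ℤ/2 ⊕ ℤ/4

Derivation:
rank_ℚ(R)=2; free=2−2=0
SNF(R) diag = [2, 4] → torsion [2, 4]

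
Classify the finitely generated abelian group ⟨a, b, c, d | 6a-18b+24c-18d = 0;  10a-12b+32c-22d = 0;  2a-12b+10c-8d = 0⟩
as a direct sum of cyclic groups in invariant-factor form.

rank_ℚ(R)=3; free=4−3=1
SNF(R) diag = [2, 6, 6] → torsion [2, 6, 6]

Answer: M ≅ ℤ^1 ⊕ ℤ/2 ⊕ ℤ/6 ⊕ ℤ/6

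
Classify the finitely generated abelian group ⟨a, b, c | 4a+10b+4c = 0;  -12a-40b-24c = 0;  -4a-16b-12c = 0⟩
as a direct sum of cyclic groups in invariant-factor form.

Answer: M ≅ ℤ/2 ⊕ ℤ/4 ⊕ ℤ/4

Derivation:
rank_ℚ(R)=3; free=3−3=0
SNF(R) diag = [2, 4, 4] → torsion [2, 4, 4]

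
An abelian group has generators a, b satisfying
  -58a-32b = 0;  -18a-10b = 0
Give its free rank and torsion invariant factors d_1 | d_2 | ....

Answer: M ≅ ℤ/2 ⊕ ℤ/2

Derivation:
rank_ℚ(R)=2; free=2−2=0
SNF(R) diag = [2, 2] → torsion [2, 2]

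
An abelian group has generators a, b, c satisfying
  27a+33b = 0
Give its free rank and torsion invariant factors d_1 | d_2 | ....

Answer: M ≅ ℤ^2 ⊕ ℤ/3

Derivation:
rank_ℚ(R)=1; free=3−1=2
SNF(R) diag = [3] → torsion [3]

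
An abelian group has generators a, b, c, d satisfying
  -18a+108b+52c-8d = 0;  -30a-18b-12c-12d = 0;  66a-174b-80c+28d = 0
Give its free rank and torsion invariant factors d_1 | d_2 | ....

rank_ℚ(R)=3; free=4−3=1
SNF(R) diag = [2, 6, 12] → torsion [2, 6, 12]

Answer: M ≅ ℤ^1 ⊕ ℤ/2 ⊕ ℤ/6 ⊕ ℤ/12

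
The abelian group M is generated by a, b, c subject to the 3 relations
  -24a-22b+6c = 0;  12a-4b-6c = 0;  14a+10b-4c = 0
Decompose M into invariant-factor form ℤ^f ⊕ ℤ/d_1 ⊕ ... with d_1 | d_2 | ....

Answer: M ≅ ℤ/2 ⊕ ℤ/2 ⊕ ℤ/6

Derivation:
rank_ℚ(R)=3; free=3−3=0
SNF(R) diag = [2, 2, 6] → torsion [2, 2, 6]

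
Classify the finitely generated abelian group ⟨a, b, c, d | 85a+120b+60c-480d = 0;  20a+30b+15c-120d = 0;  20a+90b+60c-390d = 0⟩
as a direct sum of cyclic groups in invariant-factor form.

rank_ℚ(R)=3; free=4−3=1
SNF(R) diag = [5, 15, 30] → torsion [5, 15, 30]

Answer: M ≅ ℤ^1 ⊕ ℤ/5 ⊕ ℤ/15 ⊕ ℤ/30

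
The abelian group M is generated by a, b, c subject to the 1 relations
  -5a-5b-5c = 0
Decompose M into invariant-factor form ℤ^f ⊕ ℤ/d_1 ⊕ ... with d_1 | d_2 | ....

Answer: M ≅ ℤ^2 ⊕ ℤ/5

Derivation:
rank_ℚ(R)=1; free=3−1=2
SNF(R) diag = [5] → torsion [5]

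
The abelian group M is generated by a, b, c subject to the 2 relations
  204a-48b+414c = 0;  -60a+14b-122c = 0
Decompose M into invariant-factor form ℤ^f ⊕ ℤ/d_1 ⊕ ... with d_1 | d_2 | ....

Answer: M ≅ ℤ^1 ⊕ ℤ/2 ⊕ ℤ/6

Derivation:
rank_ℚ(R)=2; free=3−2=1
SNF(R) diag = [2, 6] → torsion [2, 6]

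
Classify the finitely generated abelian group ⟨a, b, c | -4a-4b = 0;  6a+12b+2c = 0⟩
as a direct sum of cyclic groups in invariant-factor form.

rank_ℚ(R)=2; free=3−2=1
SNF(R) diag = [2, 4] → torsion [2, 4]

Answer: M ≅ ℤ^1 ⊕ ℤ/2 ⊕ ℤ/4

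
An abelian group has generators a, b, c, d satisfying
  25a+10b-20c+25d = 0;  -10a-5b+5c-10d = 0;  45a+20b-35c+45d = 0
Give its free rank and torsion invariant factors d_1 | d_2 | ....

Answer: M ≅ ℤ^1 ⊕ ℤ/5 ⊕ ℤ/5 ⊕ ℤ/5

Derivation:
rank_ℚ(R)=3; free=4−3=1
SNF(R) diag = [5, 5, 5] → torsion [5, 5, 5]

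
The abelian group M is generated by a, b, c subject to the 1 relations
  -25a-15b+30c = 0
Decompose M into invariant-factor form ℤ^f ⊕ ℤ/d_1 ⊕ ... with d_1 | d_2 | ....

Answer: M ≅ ℤ^2 ⊕ ℤ/5

Derivation:
rank_ℚ(R)=1; free=3−1=2
SNF(R) diag = [5] → torsion [5]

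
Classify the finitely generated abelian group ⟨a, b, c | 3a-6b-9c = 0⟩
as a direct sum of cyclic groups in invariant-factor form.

rank_ℚ(R)=1; free=3−1=2
SNF(R) diag = [3] → torsion [3]

Answer: M ≅ ℤ^2 ⊕ ℤ/3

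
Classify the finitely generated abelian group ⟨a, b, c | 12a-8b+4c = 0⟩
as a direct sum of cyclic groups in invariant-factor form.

rank_ℚ(R)=1; free=3−1=2
SNF(R) diag = [4] → torsion [4]

Answer: M ≅ ℤ^2 ⊕ ℤ/4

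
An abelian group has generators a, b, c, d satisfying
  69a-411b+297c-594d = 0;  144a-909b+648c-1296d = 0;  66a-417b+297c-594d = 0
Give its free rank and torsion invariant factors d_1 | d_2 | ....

Answer: M ≅ ℤ^1 ⊕ ℤ/3 ⊕ ℤ/9 ⊕ ℤ/27

Derivation:
rank_ℚ(R)=3; free=4−3=1
SNF(R) diag = [3, 9, 27] → torsion [3, 9, 27]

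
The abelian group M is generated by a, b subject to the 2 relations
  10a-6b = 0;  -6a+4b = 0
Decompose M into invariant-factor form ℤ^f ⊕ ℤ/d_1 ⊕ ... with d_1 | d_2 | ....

rank_ℚ(R)=2; free=2−2=0
SNF(R) diag = [2, 2] → torsion [2, 2]

Answer: M ≅ ℤ/2 ⊕ ℤ/2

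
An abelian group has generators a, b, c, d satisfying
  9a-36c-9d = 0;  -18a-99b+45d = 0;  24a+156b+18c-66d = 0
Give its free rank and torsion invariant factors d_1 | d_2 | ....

rank_ℚ(R)=3; free=4−3=1
SNF(R) diag = [3, 9, 18] → torsion [3, 9, 18]

Answer: M ≅ ℤ^1 ⊕ ℤ/3 ⊕ ℤ/9 ⊕ ℤ/18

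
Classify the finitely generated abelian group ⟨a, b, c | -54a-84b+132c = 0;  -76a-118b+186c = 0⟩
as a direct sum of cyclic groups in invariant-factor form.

Answer: M ≅ ℤ^1 ⊕ ℤ/2 ⊕ ℤ/6

Derivation:
rank_ℚ(R)=2; free=3−2=1
SNF(R) diag = [2, 6] → torsion [2, 6]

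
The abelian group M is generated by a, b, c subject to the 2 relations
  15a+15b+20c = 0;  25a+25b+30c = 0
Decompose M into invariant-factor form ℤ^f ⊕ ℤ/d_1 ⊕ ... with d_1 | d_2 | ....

Answer: M ≅ ℤ^1 ⊕ ℤ/5 ⊕ ℤ/10

Derivation:
rank_ℚ(R)=2; free=3−2=1
SNF(R) diag = [5, 10] → torsion [5, 10]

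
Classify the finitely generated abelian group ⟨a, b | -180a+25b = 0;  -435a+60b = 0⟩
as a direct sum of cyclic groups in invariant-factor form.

Answer: M ≅ ℤ/5 ⊕ ℤ/15

Derivation:
rank_ℚ(R)=2; free=2−2=0
SNF(R) diag = [5, 15] → torsion [5, 15]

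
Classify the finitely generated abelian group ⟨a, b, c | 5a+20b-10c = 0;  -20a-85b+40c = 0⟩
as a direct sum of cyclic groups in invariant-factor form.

rank_ℚ(R)=2; free=3−2=1
SNF(R) diag = [5, 5] → torsion [5, 5]

Answer: M ≅ ℤ^1 ⊕ ℤ/5 ⊕ ℤ/5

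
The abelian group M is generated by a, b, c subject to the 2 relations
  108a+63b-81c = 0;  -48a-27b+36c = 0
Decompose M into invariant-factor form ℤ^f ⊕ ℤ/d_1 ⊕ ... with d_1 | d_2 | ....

Answer: M ≅ ℤ^1 ⊕ ℤ/3 ⊕ ℤ/9

Derivation:
rank_ℚ(R)=2; free=3−2=1
SNF(R) diag = [3, 9] → torsion [3, 9]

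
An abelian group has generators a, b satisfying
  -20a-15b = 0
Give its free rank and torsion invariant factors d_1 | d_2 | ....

rank_ℚ(R)=1; free=2−1=1
SNF(R) diag = [5] → torsion [5]

Answer: M ≅ ℤ^1 ⊕ ℤ/5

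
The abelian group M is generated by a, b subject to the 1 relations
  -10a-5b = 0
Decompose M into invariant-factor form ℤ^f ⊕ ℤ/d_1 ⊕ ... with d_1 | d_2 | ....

rank_ℚ(R)=1; free=2−1=1
SNF(R) diag = [5] → torsion [5]

Answer: M ≅ ℤ^1 ⊕ ℤ/5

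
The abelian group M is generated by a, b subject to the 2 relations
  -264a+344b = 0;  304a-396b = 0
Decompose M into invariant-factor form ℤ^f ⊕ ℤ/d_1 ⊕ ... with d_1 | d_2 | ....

Answer: M ≅ ℤ/4 ⊕ ℤ/8

Derivation:
rank_ℚ(R)=2; free=2−2=0
SNF(R) diag = [4, 8] → torsion [4, 8]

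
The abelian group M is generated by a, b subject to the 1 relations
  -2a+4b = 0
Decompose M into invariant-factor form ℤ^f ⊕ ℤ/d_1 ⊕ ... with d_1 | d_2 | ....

rank_ℚ(R)=1; free=2−1=1
SNF(R) diag = [2] → torsion [2]

Answer: M ≅ ℤ^1 ⊕ ℤ/2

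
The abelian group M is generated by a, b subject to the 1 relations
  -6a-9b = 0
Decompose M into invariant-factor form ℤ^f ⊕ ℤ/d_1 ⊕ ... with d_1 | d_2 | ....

rank_ℚ(R)=1; free=2−1=1
SNF(R) diag = [3] → torsion [3]

Answer: M ≅ ℤ^1 ⊕ ℤ/3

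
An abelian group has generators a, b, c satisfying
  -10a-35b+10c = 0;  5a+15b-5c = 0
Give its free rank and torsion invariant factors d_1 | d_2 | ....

rank_ℚ(R)=2; free=3−2=1
SNF(R) diag = [5, 5] → torsion [5, 5]

Answer: M ≅ ℤ^1 ⊕ ℤ/5 ⊕ ℤ/5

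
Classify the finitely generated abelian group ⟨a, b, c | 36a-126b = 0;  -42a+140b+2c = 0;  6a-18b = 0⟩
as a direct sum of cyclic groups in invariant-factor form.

rank_ℚ(R)=3; free=3−3=0
SNF(R) diag = [2, 6, 18] → torsion [2, 6, 18]

Answer: M ≅ ℤ/2 ⊕ ℤ/6 ⊕ ℤ/18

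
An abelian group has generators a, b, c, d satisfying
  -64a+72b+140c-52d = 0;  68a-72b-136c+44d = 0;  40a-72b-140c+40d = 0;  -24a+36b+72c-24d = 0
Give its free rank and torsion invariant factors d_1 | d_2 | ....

rank_ℚ(R)=4; free=4−4=0
SNF(R) diag = [4, 12, 12, 36] → torsion [4, 12, 12, 36]

Answer: M ≅ ℤ/4 ⊕ ℤ/12 ⊕ ℤ/12 ⊕ ℤ/36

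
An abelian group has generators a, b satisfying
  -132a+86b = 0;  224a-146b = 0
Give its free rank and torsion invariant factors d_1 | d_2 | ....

Answer: M ≅ ℤ/2 ⊕ ℤ/4

Derivation:
rank_ℚ(R)=2; free=2−2=0
SNF(R) diag = [2, 4] → torsion [2, 4]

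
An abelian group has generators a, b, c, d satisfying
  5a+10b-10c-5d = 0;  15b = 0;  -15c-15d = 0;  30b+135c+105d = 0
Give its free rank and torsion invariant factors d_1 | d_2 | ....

rank_ℚ(R)=4; free=4−4=0
SNF(R) diag = [5, 15, 15, 30] → torsion [5, 15, 15, 30]

Answer: M ≅ ℤ/5 ⊕ ℤ/15 ⊕ ℤ/15 ⊕ ℤ/30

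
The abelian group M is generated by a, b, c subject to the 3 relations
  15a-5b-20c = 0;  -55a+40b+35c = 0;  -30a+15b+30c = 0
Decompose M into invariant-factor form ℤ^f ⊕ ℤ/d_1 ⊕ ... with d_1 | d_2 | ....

Answer: M ≅ ℤ/5 ⊕ ℤ/5 ⊕ ℤ/15

Derivation:
rank_ℚ(R)=3; free=3−3=0
SNF(R) diag = [5, 5, 15] → torsion [5, 5, 15]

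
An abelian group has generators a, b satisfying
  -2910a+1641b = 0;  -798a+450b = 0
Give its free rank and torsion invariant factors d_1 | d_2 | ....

Answer: M ≅ ℤ/3 ⊕ ℤ/6

Derivation:
rank_ℚ(R)=2; free=2−2=0
SNF(R) diag = [3, 6] → torsion [3, 6]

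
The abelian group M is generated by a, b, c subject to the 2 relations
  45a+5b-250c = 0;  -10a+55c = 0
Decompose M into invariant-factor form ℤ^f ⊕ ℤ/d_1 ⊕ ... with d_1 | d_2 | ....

Answer: M ≅ ℤ^1 ⊕ ℤ/5 ⊕ ℤ/5

Derivation:
rank_ℚ(R)=2; free=3−2=1
SNF(R) diag = [5, 5] → torsion [5, 5]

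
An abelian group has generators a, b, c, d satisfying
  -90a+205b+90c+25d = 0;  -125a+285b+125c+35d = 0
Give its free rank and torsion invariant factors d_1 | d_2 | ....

Answer: M ≅ ℤ^2 ⊕ ℤ/5 ⊕ ℤ/5

Derivation:
rank_ℚ(R)=2; free=4−2=2
SNF(R) diag = [5, 5] → torsion [5, 5]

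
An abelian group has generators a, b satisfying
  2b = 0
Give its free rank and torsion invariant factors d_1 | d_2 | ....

rank_ℚ(R)=1; free=2−1=1
SNF(R) diag = [2] → torsion [2]

Answer: M ≅ ℤ^1 ⊕ ℤ/2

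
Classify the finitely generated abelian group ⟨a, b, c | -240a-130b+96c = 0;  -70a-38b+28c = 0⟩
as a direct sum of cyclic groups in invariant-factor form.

rank_ℚ(R)=2; free=3−2=1
SNF(R) diag = [2, 2] → torsion [2, 2]

Answer: M ≅ ℤ^1 ⊕ ℤ/2 ⊕ ℤ/2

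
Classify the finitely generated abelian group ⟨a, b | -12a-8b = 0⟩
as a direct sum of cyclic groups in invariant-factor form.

rank_ℚ(R)=1; free=2−1=1
SNF(R) diag = [4] → torsion [4]

Answer: M ≅ ℤ^1 ⊕ ℤ/4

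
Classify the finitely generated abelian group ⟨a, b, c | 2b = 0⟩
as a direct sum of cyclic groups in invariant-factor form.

Answer: M ≅ ℤ^2 ⊕ ℤ/2

Derivation:
rank_ℚ(R)=1; free=3−1=2
SNF(R) diag = [2] → torsion [2]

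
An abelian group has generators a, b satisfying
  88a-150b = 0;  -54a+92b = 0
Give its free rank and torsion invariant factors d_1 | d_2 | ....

Answer: M ≅ ℤ/2 ⊕ ℤ/2

Derivation:
rank_ℚ(R)=2; free=2−2=0
SNF(R) diag = [2, 2] → torsion [2, 2]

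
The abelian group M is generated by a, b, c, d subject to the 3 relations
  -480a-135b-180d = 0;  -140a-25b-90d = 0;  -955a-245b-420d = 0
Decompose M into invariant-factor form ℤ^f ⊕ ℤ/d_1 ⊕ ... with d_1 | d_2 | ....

Answer: M ≅ ℤ^1 ⊕ ℤ/5 ⊕ ℤ/15 ⊕ ℤ/30

Derivation:
rank_ℚ(R)=3; free=4−3=1
SNF(R) diag = [5, 15, 30] → torsion [5, 15, 30]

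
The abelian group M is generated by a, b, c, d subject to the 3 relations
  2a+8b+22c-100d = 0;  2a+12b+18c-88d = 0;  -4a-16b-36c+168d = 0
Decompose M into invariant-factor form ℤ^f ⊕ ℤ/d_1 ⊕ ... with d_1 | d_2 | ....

rank_ℚ(R)=3; free=4−3=1
SNF(R) diag = [2, 4, 8] → torsion [2, 4, 8]

Answer: M ≅ ℤ^1 ⊕ ℤ/2 ⊕ ℤ/4 ⊕ ℤ/8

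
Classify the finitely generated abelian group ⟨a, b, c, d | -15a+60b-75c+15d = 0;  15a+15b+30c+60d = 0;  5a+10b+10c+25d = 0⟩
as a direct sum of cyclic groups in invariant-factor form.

Answer: M ≅ ℤ^1 ⊕ ℤ/5 ⊕ ℤ/15 ⊕ ℤ/45

Derivation:
rank_ℚ(R)=3; free=4−3=1
SNF(R) diag = [5, 15, 45] → torsion [5, 15, 45]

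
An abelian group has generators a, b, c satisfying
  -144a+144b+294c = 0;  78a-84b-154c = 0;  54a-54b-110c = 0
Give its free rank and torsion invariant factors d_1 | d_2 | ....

Answer: M ≅ ℤ/2 ⊕ ℤ/6 ⊕ ℤ/18

Derivation:
rank_ℚ(R)=3; free=3−3=0
SNF(R) diag = [2, 6, 18] → torsion [2, 6, 18]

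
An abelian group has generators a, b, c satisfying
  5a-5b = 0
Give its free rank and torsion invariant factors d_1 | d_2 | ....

rank_ℚ(R)=1; free=3−1=2
SNF(R) diag = [5] → torsion [5]

Answer: M ≅ ℤ^2 ⊕ ℤ/5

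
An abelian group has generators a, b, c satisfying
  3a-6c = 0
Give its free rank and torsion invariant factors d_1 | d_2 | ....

Answer: M ≅ ℤ^2 ⊕ ℤ/3

Derivation:
rank_ℚ(R)=1; free=3−1=2
SNF(R) diag = [3] → torsion [3]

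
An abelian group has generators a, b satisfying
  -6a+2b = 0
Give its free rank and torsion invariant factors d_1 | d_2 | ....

rank_ℚ(R)=1; free=2−1=1
SNF(R) diag = [2] → torsion [2]

Answer: M ≅ ℤ^1 ⊕ ℤ/2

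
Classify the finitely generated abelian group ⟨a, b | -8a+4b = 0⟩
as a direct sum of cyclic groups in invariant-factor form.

Answer: M ≅ ℤ^1 ⊕ ℤ/4

Derivation:
rank_ℚ(R)=1; free=2−1=1
SNF(R) diag = [4] → torsion [4]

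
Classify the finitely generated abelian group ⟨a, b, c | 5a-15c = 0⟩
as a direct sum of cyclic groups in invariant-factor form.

rank_ℚ(R)=1; free=3−1=2
SNF(R) diag = [5] → torsion [5]

Answer: M ≅ ℤ^2 ⊕ ℤ/5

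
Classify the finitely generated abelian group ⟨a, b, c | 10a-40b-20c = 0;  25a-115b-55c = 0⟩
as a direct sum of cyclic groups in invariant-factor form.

Answer: M ≅ ℤ^1 ⊕ ℤ/5 ⊕ ℤ/10

Derivation:
rank_ℚ(R)=2; free=3−2=1
SNF(R) diag = [5, 10] → torsion [5, 10]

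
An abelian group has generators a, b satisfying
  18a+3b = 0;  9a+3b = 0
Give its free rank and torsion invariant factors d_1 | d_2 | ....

Answer: M ≅ ℤ/3 ⊕ ℤ/9

Derivation:
rank_ℚ(R)=2; free=2−2=0
SNF(R) diag = [3, 9] → torsion [3, 9]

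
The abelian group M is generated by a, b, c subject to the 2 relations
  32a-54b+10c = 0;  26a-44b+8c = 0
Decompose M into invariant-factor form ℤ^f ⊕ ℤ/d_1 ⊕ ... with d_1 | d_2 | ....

Answer: M ≅ ℤ^1 ⊕ ℤ/2 ⊕ ℤ/2

Derivation:
rank_ℚ(R)=2; free=3−2=1
SNF(R) diag = [2, 2] → torsion [2, 2]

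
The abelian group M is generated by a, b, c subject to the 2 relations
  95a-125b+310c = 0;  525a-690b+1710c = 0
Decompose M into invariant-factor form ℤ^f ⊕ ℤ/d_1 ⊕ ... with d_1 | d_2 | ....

Answer: M ≅ ℤ^1 ⊕ ℤ/5 ⊕ ℤ/15

Derivation:
rank_ℚ(R)=2; free=3−2=1
SNF(R) diag = [5, 15] → torsion [5, 15]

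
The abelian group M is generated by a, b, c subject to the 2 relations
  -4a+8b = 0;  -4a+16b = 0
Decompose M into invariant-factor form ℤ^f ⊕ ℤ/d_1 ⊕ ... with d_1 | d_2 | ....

rank_ℚ(R)=2; free=3−2=1
SNF(R) diag = [4, 8] → torsion [4, 8]

Answer: M ≅ ℤ^1 ⊕ ℤ/4 ⊕ ℤ/8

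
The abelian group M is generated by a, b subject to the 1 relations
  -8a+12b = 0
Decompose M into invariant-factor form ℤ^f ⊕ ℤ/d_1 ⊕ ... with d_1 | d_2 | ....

rank_ℚ(R)=1; free=2−1=1
SNF(R) diag = [4] → torsion [4]

Answer: M ≅ ℤ^1 ⊕ ℤ/4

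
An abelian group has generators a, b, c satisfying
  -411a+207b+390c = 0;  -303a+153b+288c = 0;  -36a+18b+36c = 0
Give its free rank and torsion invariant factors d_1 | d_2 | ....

Answer: M ≅ ℤ/3 ⊕ ℤ/6 ⊕ ℤ/18

Derivation:
rank_ℚ(R)=3; free=3−3=0
SNF(R) diag = [3, 6, 18] → torsion [3, 6, 18]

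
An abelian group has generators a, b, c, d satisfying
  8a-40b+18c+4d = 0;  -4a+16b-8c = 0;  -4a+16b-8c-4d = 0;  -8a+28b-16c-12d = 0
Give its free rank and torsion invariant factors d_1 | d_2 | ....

rank_ℚ(R)=4; free=4−4=0
SNF(R) diag = [2, 4, 4, 4] → torsion [2, 4, 4, 4]

Answer: M ≅ ℤ/2 ⊕ ℤ/4 ⊕ ℤ/4 ⊕ ℤ/4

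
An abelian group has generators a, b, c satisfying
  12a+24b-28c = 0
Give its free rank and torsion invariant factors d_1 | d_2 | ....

Answer: M ≅ ℤ^2 ⊕ ℤ/4

Derivation:
rank_ℚ(R)=1; free=3−1=2
SNF(R) diag = [4] → torsion [4]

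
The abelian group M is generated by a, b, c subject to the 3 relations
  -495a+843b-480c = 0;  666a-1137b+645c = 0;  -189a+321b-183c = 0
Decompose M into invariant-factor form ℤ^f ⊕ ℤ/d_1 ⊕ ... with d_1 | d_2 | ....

rank_ℚ(R)=3; free=3−3=0
SNF(R) diag = [3, 9, 27] → torsion [3, 9, 27]

Answer: M ≅ ℤ/3 ⊕ ℤ/9 ⊕ ℤ/27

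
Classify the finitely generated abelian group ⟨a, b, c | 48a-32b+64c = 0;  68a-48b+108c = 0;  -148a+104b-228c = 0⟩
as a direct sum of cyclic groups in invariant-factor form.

rank_ℚ(R)=3; free=3−3=0
SNF(R) diag = [4, 8, 16] → torsion [4, 8, 16]

Answer: M ≅ ℤ/4 ⊕ ℤ/8 ⊕ ℤ/16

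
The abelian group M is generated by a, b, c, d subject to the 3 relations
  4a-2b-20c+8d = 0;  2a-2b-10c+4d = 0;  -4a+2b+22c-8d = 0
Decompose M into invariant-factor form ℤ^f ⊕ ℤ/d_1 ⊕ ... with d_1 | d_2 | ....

rank_ℚ(R)=3; free=4−3=1
SNF(R) diag = [2, 2, 2] → torsion [2, 2, 2]

Answer: M ≅ ℤ^1 ⊕ ℤ/2 ⊕ ℤ/2 ⊕ ℤ/2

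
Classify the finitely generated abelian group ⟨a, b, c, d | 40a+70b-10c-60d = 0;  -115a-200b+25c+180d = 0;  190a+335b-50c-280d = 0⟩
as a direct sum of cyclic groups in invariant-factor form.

rank_ℚ(R)=3; free=4−3=1
SNF(R) diag = [5, 5, 10] → torsion [5, 5, 10]

Answer: M ≅ ℤ^1 ⊕ ℤ/5 ⊕ ℤ/5 ⊕ ℤ/10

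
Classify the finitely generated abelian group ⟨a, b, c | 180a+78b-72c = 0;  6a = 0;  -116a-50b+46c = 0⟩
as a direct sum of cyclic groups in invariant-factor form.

rank_ℚ(R)=3; free=3−3=0
SNF(R) diag = [2, 6, 6] → torsion [2, 6, 6]

Answer: M ≅ ℤ/2 ⊕ ℤ/6 ⊕ ℤ/6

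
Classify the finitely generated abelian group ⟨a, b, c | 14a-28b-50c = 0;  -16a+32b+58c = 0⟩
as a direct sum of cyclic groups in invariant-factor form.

Answer: M ≅ ℤ^1 ⊕ ℤ/2 ⊕ ℤ/6

Derivation:
rank_ℚ(R)=2; free=3−2=1
SNF(R) diag = [2, 6] → torsion [2, 6]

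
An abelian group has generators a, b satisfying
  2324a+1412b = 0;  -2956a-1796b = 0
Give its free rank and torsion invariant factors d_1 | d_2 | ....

Answer: M ≅ ℤ/4 ⊕ ℤ/8

Derivation:
rank_ℚ(R)=2; free=2−2=0
SNF(R) diag = [4, 8] → torsion [4, 8]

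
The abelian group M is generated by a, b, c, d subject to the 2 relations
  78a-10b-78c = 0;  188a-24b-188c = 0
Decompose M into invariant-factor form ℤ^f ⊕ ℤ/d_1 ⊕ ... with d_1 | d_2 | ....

rank_ℚ(R)=2; free=4−2=2
SNF(R) diag = [2, 4] → torsion [2, 4]

Answer: M ≅ ℤ^2 ⊕ ℤ/2 ⊕ ℤ/4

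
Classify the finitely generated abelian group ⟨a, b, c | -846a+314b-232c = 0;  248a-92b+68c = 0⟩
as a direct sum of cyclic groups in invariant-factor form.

rank_ℚ(R)=2; free=3−2=1
SNF(R) diag = [2, 4] → torsion [2, 4]

Answer: M ≅ ℤ^1 ⊕ ℤ/2 ⊕ ℤ/4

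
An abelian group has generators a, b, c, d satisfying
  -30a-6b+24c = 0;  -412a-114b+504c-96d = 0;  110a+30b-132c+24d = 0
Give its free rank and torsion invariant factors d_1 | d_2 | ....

Answer: M ≅ ℤ^1 ⊕ ℤ/2 ⊕ ℤ/6 ⊕ ℤ/12

Derivation:
rank_ℚ(R)=3; free=4−3=1
SNF(R) diag = [2, 6, 12] → torsion [2, 6, 12]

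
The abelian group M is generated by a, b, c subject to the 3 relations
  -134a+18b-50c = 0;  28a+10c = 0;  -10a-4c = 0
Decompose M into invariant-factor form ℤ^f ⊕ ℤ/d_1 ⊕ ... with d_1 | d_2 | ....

rank_ℚ(R)=3; free=3−3=0
SNF(R) diag = [2, 6, 18] → torsion [2, 6, 18]

Answer: M ≅ ℤ/2 ⊕ ℤ/6 ⊕ ℤ/18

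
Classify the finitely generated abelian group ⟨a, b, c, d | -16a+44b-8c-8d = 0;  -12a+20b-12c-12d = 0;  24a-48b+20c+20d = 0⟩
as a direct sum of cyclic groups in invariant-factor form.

rank_ℚ(R)=3; free=4−3=1
SNF(R) diag = [4, 4, 4] → torsion [4, 4, 4]

Answer: M ≅ ℤ^1 ⊕ ℤ/4 ⊕ ℤ/4 ⊕ ℤ/4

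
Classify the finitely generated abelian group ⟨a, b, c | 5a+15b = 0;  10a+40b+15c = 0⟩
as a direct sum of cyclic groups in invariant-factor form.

rank_ℚ(R)=2; free=3−2=1
SNF(R) diag = [5, 5] → torsion [5, 5]

Answer: M ≅ ℤ^1 ⊕ ℤ/5 ⊕ ℤ/5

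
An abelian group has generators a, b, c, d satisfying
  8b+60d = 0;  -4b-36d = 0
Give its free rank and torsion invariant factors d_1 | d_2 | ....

rank_ℚ(R)=2; free=4−2=2
SNF(R) diag = [4, 12] → torsion [4, 12]

Answer: M ≅ ℤ^2 ⊕ ℤ/4 ⊕ ℤ/12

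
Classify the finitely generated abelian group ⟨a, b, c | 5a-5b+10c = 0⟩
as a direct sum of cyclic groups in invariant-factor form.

rank_ℚ(R)=1; free=3−1=2
SNF(R) diag = [5] → torsion [5]

Answer: M ≅ ℤ^2 ⊕ ℤ/5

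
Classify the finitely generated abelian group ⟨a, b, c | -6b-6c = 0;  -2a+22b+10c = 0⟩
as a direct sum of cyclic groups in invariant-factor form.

Answer: M ≅ ℤ^1 ⊕ ℤ/2 ⊕ ℤ/6

Derivation:
rank_ℚ(R)=2; free=3−2=1
SNF(R) diag = [2, 6] → torsion [2, 6]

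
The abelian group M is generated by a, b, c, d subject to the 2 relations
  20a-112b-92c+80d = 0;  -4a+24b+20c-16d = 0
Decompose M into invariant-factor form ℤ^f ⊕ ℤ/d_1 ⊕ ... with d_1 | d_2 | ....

Answer: M ≅ ℤ^2 ⊕ ℤ/4 ⊕ ℤ/8

Derivation:
rank_ℚ(R)=2; free=4−2=2
SNF(R) diag = [4, 8] → torsion [4, 8]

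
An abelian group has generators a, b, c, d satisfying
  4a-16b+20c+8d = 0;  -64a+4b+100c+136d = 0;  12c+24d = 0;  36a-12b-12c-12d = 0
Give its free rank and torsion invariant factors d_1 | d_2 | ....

Answer: M ≅ ℤ/4 ⊕ ℤ/12 ⊕ ℤ/12 ⊕ ℤ/36

Derivation:
rank_ℚ(R)=4; free=4−4=0
SNF(R) diag = [4, 12, 12, 36] → torsion [4, 12, 12, 36]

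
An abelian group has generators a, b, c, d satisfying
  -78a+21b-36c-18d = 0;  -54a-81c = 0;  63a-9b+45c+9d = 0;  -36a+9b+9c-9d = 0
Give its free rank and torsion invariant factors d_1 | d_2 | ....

Answer: M ≅ ℤ/3 ⊕ ℤ/9 ⊕ ℤ/27 ⊕ ℤ/27

Derivation:
rank_ℚ(R)=4; free=4−4=0
SNF(R) diag = [3, 9, 27, 27] → torsion [3, 9, 27, 27]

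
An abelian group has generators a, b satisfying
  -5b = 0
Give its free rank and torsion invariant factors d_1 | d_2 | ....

Answer: M ≅ ℤ^1 ⊕ ℤ/5

Derivation:
rank_ℚ(R)=1; free=2−1=1
SNF(R) diag = [5] → torsion [5]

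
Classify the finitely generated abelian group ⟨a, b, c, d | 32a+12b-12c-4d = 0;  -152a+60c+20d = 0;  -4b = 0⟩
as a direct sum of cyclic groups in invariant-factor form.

rank_ℚ(R)=3; free=4−3=1
SNF(R) diag = [4, 4, 8] → torsion [4, 4, 8]

Answer: M ≅ ℤ^1 ⊕ ℤ/4 ⊕ ℤ/4 ⊕ ℤ/8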